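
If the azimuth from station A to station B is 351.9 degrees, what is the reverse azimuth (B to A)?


back azimuth = (351.9 + 180) mod 360 = 171.9 degrees

171.9 degrees


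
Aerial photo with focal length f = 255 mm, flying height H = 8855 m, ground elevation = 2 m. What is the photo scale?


scale = f / (H - h) = 255 mm / 8853 m = 255 / 8853000 = 1:34718

1:34718


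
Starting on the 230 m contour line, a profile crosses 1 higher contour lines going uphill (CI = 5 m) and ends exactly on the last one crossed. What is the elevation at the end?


elevation = 230 + 1 * 5 = 235 m

235 m


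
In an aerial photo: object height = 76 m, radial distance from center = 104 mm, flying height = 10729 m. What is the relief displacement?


d = h * r / H = 76 * 104 / 10729 = 0.74 mm

0.74 mm


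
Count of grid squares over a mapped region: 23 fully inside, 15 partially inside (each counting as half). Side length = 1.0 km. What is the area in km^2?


effective squares = 23 + 15 * 0.5 = 30.5
area = 30.5 * 1.0 = 30.5 km^2

30.5 km^2


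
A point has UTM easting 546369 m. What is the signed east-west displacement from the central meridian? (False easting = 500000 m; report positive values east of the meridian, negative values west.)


displacement = 546369 - 500000 = 46369 m

46369 m


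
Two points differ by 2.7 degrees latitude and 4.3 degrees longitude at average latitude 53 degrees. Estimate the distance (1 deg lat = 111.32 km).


dlat_km = 2.7 * 111.32 = 300.564
dlon_km = 4.3 * 111.32 * cos(53) ≈ 288.074
dist = sqrt(300.564^2 + 288.074^2) ≈ 416.3 km

416.3 km


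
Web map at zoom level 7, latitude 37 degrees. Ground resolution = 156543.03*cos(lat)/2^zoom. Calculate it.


res = 156543.03 * cos(37) / 2^7 = 156543.03 * 0.79863551 / 128 = 976.73 m/pixel

976.73 m/pixel


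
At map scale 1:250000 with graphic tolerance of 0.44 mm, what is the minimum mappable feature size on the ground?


ground = 0.44 mm * 250000 / 1000 = 110.0 m

110.0 m


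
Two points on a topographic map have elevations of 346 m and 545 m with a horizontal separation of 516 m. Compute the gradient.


gradient = (545 - 346) / 516 = 199 / 516 = 0.3857

0.3857


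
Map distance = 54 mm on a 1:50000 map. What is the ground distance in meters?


ground = 54 mm * 50000 / 1000 = 2700.0 m

2700.0 m


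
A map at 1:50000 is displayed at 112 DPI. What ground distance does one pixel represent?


pixel_cm = 2.54 / 112 ≈ 0.022679 cm
ground = pixel_cm * 50000 / 100 = 2.54 * 50000 / (112 * 100) = 127000 / 11200 ≈ 11.34 m

11.34 m


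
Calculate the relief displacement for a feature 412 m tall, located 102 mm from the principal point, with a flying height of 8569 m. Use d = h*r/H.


d = h * r / H = 412 * 102 / 8569 = 4.9 mm

4.9 mm


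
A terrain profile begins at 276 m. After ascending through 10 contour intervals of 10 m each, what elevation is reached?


elevation = 276 + 10 * 10 = 376 m

376 m


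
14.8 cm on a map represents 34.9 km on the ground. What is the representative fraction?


ground = 34.9 km = 3490000 cm; RF denominator = ground / map = 3490000 / 14.8 ≈ 235811; RF = 1:235811

1:235811


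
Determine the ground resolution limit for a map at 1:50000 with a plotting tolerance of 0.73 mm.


ground = 0.73 mm * 50000 / 1000 = 36.5 m

36.5 m


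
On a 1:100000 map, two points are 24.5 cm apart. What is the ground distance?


ground = 24.5 cm * 100000 / 100 = 24500.0 m = 24.5 km

24.5 km


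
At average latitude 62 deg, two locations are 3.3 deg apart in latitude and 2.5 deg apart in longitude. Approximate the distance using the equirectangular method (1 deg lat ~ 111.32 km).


dlat_km = 3.3 * 111.32 = 367.356
dlon_km = 2.5 * 111.32 * cos(62) ≈ 130.654
dist = sqrt(367.356^2 + 130.654^2) ≈ 389.9 km

389.9 km


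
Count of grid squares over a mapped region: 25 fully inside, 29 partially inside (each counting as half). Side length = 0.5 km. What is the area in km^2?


effective squares = 25 + 29 * 0.5 = 39.5
area = 39.5 * 0.25 = 9.875 km^2

9.875 km^2


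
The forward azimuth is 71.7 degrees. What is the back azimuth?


back azimuth = (71.7 + 180) mod 360 = 251.7 degrees

251.7 degrees


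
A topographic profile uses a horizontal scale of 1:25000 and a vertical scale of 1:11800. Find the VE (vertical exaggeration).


VE = horizontal_scale / vertical_scale = 25000 / 11800 ≈ 2.1

2.1x


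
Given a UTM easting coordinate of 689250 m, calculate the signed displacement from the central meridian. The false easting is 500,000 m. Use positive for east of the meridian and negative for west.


displacement = 689250 - 500000 = 189250 m

189250 m


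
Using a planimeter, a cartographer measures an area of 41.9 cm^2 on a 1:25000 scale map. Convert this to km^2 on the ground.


ground_area = 41.9 * (25000/100)^2 = 2618750.0 m^2 = 2.61875 km^2 ≈ 2.619 km^2

2.619 km^2


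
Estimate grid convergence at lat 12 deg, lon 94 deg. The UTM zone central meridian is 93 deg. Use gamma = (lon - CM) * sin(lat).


gamma = (94 - 93) * sin(12) = 1 * 0.207912 = 0.208 degrees

0.208 degrees


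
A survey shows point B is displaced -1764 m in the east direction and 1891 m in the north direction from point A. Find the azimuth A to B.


az = atan2(-1764, 1891) = -43.0 deg
adjusted to 0-360: 317.0 degrees

317.0 degrees


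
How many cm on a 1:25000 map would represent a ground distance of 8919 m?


map_cm = 8919 * 100 / 25000 = 35.676 cm ≈ 35.68 cm

35.68 cm


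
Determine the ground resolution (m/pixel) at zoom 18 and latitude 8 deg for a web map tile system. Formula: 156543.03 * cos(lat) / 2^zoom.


res = 156543.03 * cos(8) / 2^18 = 156543.03 * 0.99026807 / 262144 = 0.59 m/pixel

0.59 m/pixel


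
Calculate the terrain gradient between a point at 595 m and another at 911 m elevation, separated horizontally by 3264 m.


gradient = (911 - 595) / 3264 = 316 / 3264 = 0.0968

0.0968


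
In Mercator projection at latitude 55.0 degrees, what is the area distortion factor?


area_distortion = 1/cos^2(55.0) = 3.04

3.04


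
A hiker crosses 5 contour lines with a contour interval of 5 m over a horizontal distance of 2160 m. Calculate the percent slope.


elevation change = 5 * 5 = 25 m
slope = 25 / 2160 * 100 = 1.2%

1.2%


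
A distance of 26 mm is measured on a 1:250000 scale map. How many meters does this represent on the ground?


ground = 26 mm * 250000 / 1000 = 6500.0 m

6500.0 m


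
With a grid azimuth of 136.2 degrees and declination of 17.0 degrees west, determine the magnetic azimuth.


magnetic azimuth = grid azimuth - declination (east +ve)
mag_az = 136.2 - -17.0 = 153.2 degrees

153.2 degrees


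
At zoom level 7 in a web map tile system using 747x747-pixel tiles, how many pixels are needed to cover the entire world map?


tiles per axis = 2^7 = 128
total tiles = 128^2 = 16384
pixels per axis = 128 * 747 = 95616
total pixels = 95616^2 = 9142419456

9142419456 pixels


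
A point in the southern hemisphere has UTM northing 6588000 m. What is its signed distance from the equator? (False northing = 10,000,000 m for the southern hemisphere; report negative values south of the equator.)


For southern: actual = 6588000 - 10000000 = -3412000 m

-3412000 m


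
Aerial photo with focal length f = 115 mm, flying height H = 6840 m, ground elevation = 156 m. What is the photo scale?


scale = f / (H - h) = 115 mm / 6684 m = 115 / 6684000 = 1:58122

1:58122


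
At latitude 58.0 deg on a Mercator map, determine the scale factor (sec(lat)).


SF = 1 / cos(58.0) = 1 / 0.529919 = 1.887

1.887


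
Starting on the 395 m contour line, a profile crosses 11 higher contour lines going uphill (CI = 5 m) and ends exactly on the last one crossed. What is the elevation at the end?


elevation = 395 + 11 * 5 = 450 m

450 m


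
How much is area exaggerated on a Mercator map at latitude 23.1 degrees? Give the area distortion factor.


area_distortion = 1/cos^2(23.1) = 1.182

1.182


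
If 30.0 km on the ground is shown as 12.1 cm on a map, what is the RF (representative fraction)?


ground = 30.0 km = 3000000 cm; RF denominator = ground / map = 3000000 / 12.1 ≈ 247934; RF = 1:247934

1:247934


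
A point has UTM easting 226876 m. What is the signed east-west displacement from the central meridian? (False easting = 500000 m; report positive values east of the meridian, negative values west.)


displacement = 226876 - 500000 = -273124 m

-273124 m


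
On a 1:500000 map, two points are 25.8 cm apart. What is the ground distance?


ground = 25.8 cm * 500000 / 100 = 129000.0 m = 129.0 km

129.0 km


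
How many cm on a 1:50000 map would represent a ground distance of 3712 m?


map_cm = 3712 * 100 / 50000 = 7.424 cm ≈ 7.42 cm

7.42 cm


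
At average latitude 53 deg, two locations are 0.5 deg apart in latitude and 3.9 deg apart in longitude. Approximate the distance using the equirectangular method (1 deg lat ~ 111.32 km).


dlat_km = 0.5 * 111.32 = 55.66
dlon_km = 3.9 * 111.32 * cos(53) ≈ 261.277
dist = sqrt(55.66^2 + 261.277^2) ≈ 267.1 km

267.1 km


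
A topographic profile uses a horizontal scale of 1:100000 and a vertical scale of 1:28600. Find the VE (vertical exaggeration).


VE = horizontal_scale / vertical_scale = 100000 / 28600 ≈ 3.5

3.5x


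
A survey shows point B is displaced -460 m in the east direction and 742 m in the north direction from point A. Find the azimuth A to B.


az = atan2(-460, 742) = -31.8 deg
adjusted to 0-360: 328.2 degrees

328.2 degrees


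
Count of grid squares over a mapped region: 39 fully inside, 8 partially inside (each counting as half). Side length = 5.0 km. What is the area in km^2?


effective squares = 39 + 8 * 0.5 = 43.0
area = 43.0 * 25.0 = 1075.0 km^2

1075.0 km^2


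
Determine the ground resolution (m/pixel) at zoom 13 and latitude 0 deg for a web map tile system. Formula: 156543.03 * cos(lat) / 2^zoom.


res = 156543.03 * cos(0) / 2^13 = 156543.03 * 1.0 / 8192 = 19.11 m/pixel

19.11 m/pixel


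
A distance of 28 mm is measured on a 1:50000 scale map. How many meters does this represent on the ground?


ground = 28 mm * 50000 / 1000 = 1400.0 m

1400.0 m


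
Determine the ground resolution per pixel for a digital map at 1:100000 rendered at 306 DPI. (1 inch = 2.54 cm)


pixel_cm = 2.54 / 306 ≈ 0.008301 cm
ground = pixel_cm * 100000 / 100 = 2.54 * 100000 / (306 * 100) = 254000 / 30600 ≈ 8.3 m

8.3 m


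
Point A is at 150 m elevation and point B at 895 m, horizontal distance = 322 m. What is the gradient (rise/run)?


gradient = (895 - 150) / 322 = 745 / 322 = 2.3137

2.3137


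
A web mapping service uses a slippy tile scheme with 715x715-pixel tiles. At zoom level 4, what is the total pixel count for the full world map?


tiles per axis = 2^4 = 16
total tiles = 16^2 = 256
pixels per axis = 16 * 715 = 11440
total pixels = 11440^2 = 130873600

130873600 pixels


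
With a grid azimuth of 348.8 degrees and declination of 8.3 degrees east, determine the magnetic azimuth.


magnetic azimuth = grid azimuth - declination (east +ve)
mag_az = 348.8 - 8.3 = 340.5 degrees

340.5 degrees


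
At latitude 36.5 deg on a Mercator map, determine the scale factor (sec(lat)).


SF = 1 / cos(36.5) = 1 / 0.803857 = 1.244

1.244


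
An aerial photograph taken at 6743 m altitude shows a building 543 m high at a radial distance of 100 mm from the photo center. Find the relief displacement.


d = h * r / H = 543 * 100 / 6743 = 8.05 mm

8.05 mm


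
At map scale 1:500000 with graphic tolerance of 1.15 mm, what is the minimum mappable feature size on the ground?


ground = 1.15 mm * 500000 / 1000 = 575.0 m

575.0 m


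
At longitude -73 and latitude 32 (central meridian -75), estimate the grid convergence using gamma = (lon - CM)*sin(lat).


gamma = (-73 - -75) * sin(32) = 2 * 0.529919 = 1.06 degrees

1.06 degrees


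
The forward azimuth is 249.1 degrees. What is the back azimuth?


back azimuth = (249.1 + 180) mod 360 = 69.1 degrees

69.1 degrees


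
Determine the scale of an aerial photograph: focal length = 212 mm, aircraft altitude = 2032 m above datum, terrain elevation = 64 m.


scale = f / (H - h) = 212 mm / 1968 m = 212 / 1968000 = 1:9283

1:9283


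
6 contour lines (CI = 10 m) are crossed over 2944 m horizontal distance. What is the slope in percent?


elevation change = 6 * 10 = 60 m
slope = 60 / 2944 * 100 = 2.0%

2.0%


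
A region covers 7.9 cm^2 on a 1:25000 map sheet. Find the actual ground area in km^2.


ground_area = 7.9 * (25000/100)^2 = 493750.0 m^2 = 0.49375 km^2 ≈ 0.494 km^2

0.494 km^2


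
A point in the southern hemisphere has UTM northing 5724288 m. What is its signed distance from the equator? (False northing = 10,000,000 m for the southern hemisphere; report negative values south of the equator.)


For southern: actual = 5724288 - 10000000 = -4275712 m

-4275712 m


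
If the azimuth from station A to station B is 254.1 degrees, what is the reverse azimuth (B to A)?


back azimuth = (254.1 + 180) mod 360 = 74.1 degrees

74.1 degrees


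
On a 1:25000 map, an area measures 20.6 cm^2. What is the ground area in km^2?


ground_area = 20.6 * (25000/100)^2 = 1287500.0 m^2 = 1.2875 km^2 ≈ 1.288 km^2

1.288 km^2


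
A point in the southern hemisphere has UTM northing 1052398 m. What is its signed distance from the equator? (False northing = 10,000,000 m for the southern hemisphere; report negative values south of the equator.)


For southern: actual = 1052398 - 10000000 = -8947602 m

-8947602 m


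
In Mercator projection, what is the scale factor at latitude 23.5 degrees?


SF = 1 / cos(23.5) = 1 / 0.91706 = 1.09

1.09


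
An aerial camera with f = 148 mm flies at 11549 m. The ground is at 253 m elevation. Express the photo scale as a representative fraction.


scale = f / (H - h) = 148 mm / 11296 m = 148 / 11296000 = 1:76324

1:76324


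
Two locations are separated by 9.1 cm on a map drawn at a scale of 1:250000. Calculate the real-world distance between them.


ground = 9.1 cm * 250000 / 100 = 22750.0 m = 22.75 km

22.75 km


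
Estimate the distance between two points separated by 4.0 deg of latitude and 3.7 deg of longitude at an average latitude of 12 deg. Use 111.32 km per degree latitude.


dlat_km = 4.0 * 111.32 = 445.28
dlon_km = 3.7 * 111.32 * cos(12) ≈ 402.883
dist = sqrt(445.28^2 + 402.883^2) ≈ 600.5 km

600.5 km


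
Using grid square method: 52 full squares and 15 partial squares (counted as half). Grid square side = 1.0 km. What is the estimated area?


effective squares = 52 + 15 * 0.5 = 59.5
area = 59.5 * 1.0 = 59.5 km^2

59.5 km^2


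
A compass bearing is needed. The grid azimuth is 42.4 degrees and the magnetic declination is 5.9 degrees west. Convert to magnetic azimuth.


magnetic azimuth = grid azimuth - declination (east +ve)
mag_az = 42.4 - -5.9 = 48.3 degrees

48.3 degrees


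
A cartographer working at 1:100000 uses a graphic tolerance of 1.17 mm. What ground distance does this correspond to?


ground = 1.17 mm * 100000 / 1000 = 117.0 m

117.0 m


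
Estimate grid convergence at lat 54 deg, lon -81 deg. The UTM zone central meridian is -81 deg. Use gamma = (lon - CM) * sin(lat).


gamma = (-81 - -81) * sin(54) = 0 * 0.809017 = 0.0 degrees

0.0 degrees


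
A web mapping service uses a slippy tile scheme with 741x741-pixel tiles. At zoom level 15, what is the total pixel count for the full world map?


tiles per axis = 2^15 = 32768
total tiles = 32768^2 = 1073741824
pixels per axis = 32768 * 741 = 24281088
total pixels = 24281088^2 = 589571234463744

589571234463744 pixels


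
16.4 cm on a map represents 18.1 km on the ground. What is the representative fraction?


ground = 18.1 km = 1810000 cm; RF denominator = ground / map = 1810000 / 16.4 ≈ 110366; RF = 1:110366

1:110366


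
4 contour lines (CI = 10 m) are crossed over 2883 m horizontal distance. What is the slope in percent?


elevation change = 4 * 10 = 40 m
slope = 40 / 2883 * 100 = 1.4%

1.4%


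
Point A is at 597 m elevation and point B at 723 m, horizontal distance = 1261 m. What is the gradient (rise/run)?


gradient = (723 - 597) / 1261 = 126 / 1261 = 0.0999

0.0999


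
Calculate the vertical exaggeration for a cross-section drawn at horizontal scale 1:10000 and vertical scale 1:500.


VE = horizontal_scale / vertical_scale = 10000 / 500 = 20.0

20.0x


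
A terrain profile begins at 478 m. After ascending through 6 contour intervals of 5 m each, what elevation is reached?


elevation = 478 + 6 * 5 = 508 m

508 m


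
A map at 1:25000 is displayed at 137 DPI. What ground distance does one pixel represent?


pixel_cm = 2.54 / 137 ≈ 0.01854 cm
ground = pixel_cm * 25000 / 100 = 2.54 * 25000 / (137 * 100) = 63500 / 13700 ≈ 4.64 m

4.64 m


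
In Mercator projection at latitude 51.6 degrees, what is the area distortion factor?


area_distortion = 1/cos^2(51.6) = 2.592

2.592


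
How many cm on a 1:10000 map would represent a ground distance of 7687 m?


map_cm = 7687 * 100 / 10000 = 76.87 cm

76.87 cm


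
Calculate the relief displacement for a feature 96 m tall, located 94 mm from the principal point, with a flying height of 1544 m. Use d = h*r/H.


d = h * r / H = 96 * 94 / 1544 = 5.84 mm

5.84 mm


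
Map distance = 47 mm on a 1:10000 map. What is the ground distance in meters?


ground = 47 mm * 10000 / 1000 = 470.0 m

470.0 m


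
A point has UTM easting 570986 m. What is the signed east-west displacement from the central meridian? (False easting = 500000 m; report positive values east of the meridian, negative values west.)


displacement = 570986 - 500000 = 70986 m

70986 m


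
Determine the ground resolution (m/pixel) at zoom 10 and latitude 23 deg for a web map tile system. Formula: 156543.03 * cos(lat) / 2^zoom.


res = 156543.03 * cos(23) / 2^10 = 156543.03 * 0.92050485 / 1024 = 140.72 m/pixel

140.72 m/pixel


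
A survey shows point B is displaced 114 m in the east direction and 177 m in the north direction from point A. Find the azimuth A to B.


az = atan2(114, 177) = 32.8 deg
adjusted to 0-360: 32.8 degrees

32.8 degrees


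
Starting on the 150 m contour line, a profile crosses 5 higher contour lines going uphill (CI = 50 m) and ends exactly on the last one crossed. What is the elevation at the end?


elevation = 150 + 5 * 50 = 400 m

400 m


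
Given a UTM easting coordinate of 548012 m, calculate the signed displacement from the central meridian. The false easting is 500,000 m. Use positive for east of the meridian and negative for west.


displacement = 548012 - 500000 = 48012 m

48012 m


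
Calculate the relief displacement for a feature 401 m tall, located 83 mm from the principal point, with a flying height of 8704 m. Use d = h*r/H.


d = h * r / H = 401 * 83 / 8704 = 3.82 mm

3.82 mm


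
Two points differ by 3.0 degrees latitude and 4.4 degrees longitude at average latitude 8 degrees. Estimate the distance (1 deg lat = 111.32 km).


dlat_km = 3.0 * 111.32 = 333.96
dlon_km = 4.4 * 111.32 * cos(8) ≈ 485.041
dist = sqrt(333.96^2 + 485.041^2) ≈ 588.9 km

588.9 km


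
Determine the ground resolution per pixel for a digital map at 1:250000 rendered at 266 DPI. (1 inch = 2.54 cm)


pixel_cm = 2.54 / 266 ≈ 0.009549 cm
ground = pixel_cm * 250000 / 100 = 2.54 * 250000 / (266 * 100) = 635000 / 26600 ≈ 23.87 m

23.87 m


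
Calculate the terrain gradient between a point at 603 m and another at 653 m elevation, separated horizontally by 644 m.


gradient = (653 - 603) / 644 = 50 / 644 = 0.0776

0.0776


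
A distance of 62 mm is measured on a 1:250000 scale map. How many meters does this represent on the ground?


ground = 62 mm * 250000 / 1000 = 15500.0 m

15500.0 m


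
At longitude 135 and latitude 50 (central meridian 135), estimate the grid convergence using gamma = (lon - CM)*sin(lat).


gamma = (135 - 135) * sin(50) = 0 * 0.766044 = 0.0 degrees

0.0 degrees


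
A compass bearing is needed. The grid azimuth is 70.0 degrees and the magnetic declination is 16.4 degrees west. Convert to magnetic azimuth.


magnetic azimuth = grid azimuth - declination (east +ve)
mag_az = 70.0 - -16.4 = 86.4 degrees

86.4 degrees


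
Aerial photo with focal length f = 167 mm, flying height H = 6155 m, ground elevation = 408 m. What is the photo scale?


scale = f / (H - h) = 167 mm / 5747 m = 167 / 5747000 = 1:34413

1:34413


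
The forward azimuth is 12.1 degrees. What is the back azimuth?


back azimuth = (12.1 + 180) mod 360 = 192.1 degrees

192.1 degrees


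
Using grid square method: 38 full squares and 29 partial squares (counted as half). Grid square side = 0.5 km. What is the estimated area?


effective squares = 38 + 29 * 0.5 = 52.5
area = 52.5 * 0.25 = 13.125 km^2

13.125 km^2


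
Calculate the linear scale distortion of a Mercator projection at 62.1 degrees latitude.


SF = 1 / cos(62.1) = 1 / 0.46793 = 2.137

2.137


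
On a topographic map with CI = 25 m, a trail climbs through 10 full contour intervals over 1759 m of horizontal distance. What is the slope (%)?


elevation change = 10 * 25 = 250 m
slope = 250 / 1759 * 100 = 14.2%

14.2%


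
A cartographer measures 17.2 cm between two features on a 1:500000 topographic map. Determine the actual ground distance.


ground = 17.2 cm * 500000 / 100 = 86000.0 m = 86.0 km

86.0 km


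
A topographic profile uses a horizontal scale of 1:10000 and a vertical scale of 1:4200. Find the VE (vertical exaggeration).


VE = horizontal_scale / vertical_scale = 10000 / 4200 ≈ 2.4

2.4x


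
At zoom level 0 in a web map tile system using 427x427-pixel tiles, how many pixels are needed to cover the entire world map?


tiles per axis = 2^0 = 1
total tiles = 1^2 = 1
pixels per axis = 1 * 427 = 427
total pixels = 427^2 = 182329

182329 pixels


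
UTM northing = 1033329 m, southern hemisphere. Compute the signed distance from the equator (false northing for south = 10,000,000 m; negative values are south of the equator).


For southern: actual = 1033329 - 10000000 = -8966671 m

-8966671 m


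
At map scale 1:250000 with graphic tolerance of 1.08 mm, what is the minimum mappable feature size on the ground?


ground = 1.08 mm * 250000 / 1000 = 270.0 m

270.0 m


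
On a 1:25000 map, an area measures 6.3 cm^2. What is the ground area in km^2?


ground_area = 6.3 * (25000/100)^2 = 393750.0 m^2 = 0.39375 km^2 ≈ 0.394 km^2

0.394 km^2


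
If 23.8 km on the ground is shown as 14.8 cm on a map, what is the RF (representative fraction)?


ground = 23.8 km = 2380000 cm; RF denominator = ground / map = 2380000 / 14.8 ≈ 160811; RF = 1:160811

1:160811


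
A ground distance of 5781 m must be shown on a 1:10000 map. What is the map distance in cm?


map_cm = 5781 * 100 / 10000 = 57.81 cm

57.81 cm


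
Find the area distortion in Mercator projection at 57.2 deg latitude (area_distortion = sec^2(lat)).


area_distortion = 1/cos^2(57.2) = 3.408

3.408


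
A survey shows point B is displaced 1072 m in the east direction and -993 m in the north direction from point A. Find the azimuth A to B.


az = atan2(1072, -993) = 132.8 deg
adjusted to 0-360: 132.8 degrees

132.8 degrees


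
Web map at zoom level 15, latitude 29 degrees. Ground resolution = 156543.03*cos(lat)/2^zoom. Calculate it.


res = 156543.03 * cos(29) / 2^15 = 156543.03 * 0.87461971 / 32768 = 4.18 m/pixel

4.18 m/pixel


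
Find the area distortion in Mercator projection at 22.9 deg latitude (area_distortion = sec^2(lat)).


area_distortion = 1/cos^2(22.9) = 1.178

1.178


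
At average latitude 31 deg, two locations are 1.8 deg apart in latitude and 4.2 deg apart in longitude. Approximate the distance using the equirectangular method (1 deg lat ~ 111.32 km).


dlat_km = 1.8 * 111.32 = 200.376
dlon_km = 4.2 * 111.32 * cos(31) ≈ 400.763
dist = sqrt(200.376^2 + 400.763^2) ≈ 448.1 km

448.1 km


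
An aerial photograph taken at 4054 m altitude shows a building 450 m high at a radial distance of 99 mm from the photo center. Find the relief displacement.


d = h * r / H = 450 * 99 / 4054 = 10.99 mm

10.99 mm


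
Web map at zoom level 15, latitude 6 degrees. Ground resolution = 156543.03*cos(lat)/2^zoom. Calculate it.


res = 156543.03 * cos(6) / 2^15 = 156543.03 * 0.9945219 / 32768 = 4.75 m/pixel

4.75 m/pixel


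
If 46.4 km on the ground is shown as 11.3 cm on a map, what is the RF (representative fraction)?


ground = 46.4 km = 4640000 cm; RF denominator = ground / map = 4640000 / 11.3 ≈ 410619; RF = 1:410619

1:410619


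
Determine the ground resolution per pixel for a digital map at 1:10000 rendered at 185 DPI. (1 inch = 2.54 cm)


pixel_cm = 2.54 / 185 ≈ 0.01373 cm
ground = pixel_cm * 10000 / 100 = 2.54 * 10000 / (185 * 100) = 25400 / 18500 ≈ 1.37 m

1.37 m


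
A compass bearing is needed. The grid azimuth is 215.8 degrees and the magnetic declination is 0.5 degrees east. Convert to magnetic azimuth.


magnetic azimuth = grid azimuth - declination (east +ve)
mag_az = 215.8 - 0.5 = 215.3 degrees

215.3 degrees


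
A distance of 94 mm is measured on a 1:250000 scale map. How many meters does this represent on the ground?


ground = 94 mm * 250000 / 1000 = 23500.0 m

23500.0 m


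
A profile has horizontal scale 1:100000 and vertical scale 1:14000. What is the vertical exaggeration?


VE = horizontal_scale / vertical_scale = 100000 / 14000 ≈ 7.1

7.1x


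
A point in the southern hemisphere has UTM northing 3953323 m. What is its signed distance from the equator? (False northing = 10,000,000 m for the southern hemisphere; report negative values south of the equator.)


For southern: actual = 3953323 - 10000000 = -6046677 m

-6046677 m


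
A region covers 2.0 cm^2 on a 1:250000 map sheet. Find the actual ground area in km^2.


ground_area = 2.0 * (250000/100)^2 = 12500000.0 m^2 = 12.5 km^2

12.5 km^2


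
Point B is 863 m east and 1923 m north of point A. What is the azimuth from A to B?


az = atan2(863, 1923) = 24.2 deg
adjusted to 0-360: 24.2 degrees

24.2 degrees


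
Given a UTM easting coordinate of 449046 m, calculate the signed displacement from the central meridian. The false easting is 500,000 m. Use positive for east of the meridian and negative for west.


displacement = 449046 - 500000 = -50954 m

-50954 m


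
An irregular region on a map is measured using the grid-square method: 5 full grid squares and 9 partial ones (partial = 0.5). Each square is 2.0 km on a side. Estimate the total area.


effective squares = 5 + 9 * 0.5 = 9.5
area = 9.5 * 4.0 = 38.0 km^2

38.0 km^2


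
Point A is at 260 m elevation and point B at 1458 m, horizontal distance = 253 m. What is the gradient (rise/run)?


gradient = (1458 - 260) / 253 = 1198 / 253 = 4.7352

4.7352


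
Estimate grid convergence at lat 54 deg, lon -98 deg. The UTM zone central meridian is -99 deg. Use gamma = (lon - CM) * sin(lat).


gamma = (-98 - -99) * sin(54) = 1 * 0.809017 = 0.809 degrees

0.809 degrees


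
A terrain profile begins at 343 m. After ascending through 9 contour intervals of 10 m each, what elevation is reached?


elevation = 343 + 9 * 10 = 433 m

433 m


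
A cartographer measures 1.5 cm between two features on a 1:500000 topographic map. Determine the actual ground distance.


ground = 1.5 cm * 500000 / 100 = 7500.0 m = 7.5 km

7.5 km


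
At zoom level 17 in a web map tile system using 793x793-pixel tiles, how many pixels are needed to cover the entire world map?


tiles per axis = 2^17 = 131072
total tiles = 131072^2 = 17179869184
pixels per axis = 131072 * 793 = 103940096
total pixels = 103940096^2 = 10803543556489216

10803543556489216 pixels


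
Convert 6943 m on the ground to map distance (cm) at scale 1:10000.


map_cm = 6943 * 100 / 10000 = 69.43 cm

69.43 cm


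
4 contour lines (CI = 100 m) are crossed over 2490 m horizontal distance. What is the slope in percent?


elevation change = 4 * 100 = 400 m
slope = 400 / 2490 * 100 = 16.1%

16.1%


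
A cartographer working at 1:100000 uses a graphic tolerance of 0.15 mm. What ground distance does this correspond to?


ground = 0.15 mm * 100000 / 1000 = 15.0 m

15.0 m


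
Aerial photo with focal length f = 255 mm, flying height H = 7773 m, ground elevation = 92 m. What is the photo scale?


scale = f / (H - h) = 255 mm / 7681 m = 255 / 7681000 = 1:30122

1:30122


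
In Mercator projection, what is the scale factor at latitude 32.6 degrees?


SF = 1 / cos(32.6) = 1 / 0.842452 = 1.187

1.187


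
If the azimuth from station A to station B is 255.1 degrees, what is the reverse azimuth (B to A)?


back azimuth = (255.1 + 180) mod 360 = 75.1 degrees

75.1 degrees


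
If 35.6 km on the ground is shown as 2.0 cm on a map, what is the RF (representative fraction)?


ground = 35.6 km = 3560000 cm; RF denominator = ground / map = 3560000 / 2.0 = 1780000; RF = 1:1780000

1:1780000


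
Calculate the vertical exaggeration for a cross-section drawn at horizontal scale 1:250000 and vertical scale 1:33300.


VE = horizontal_scale / vertical_scale = 250000 / 33300 ≈ 7.5

7.5x


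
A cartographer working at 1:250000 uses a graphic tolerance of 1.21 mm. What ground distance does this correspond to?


ground = 1.21 mm * 250000 / 1000 = 302.5 m

302.5 m


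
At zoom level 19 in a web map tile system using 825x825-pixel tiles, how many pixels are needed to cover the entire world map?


tiles per axis = 2^19 = 524288
total tiles = 524288^2 = 274877906944
pixels per axis = 524288 * 825 = 432537600
total pixels = 432537600^2 = 187088775413760000

187088775413760000 pixels


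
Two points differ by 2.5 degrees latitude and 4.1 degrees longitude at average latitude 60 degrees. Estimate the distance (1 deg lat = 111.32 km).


dlat_km = 2.5 * 111.32 = 278.3
dlon_km = 4.1 * 111.32 * cos(60) ≈ 228.206
dist = sqrt(278.3^2 + 228.206^2) ≈ 359.9 km

359.9 km


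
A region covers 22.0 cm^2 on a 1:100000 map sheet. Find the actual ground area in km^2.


ground_area = 22.0 * (100000/100)^2 = 22000000.0 m^2 = 22.0 km^2

22.0 km^2


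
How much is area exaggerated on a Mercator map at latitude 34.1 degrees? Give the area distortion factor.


area_distortion = 1/cos^2(34.1) = 1.458

1.458


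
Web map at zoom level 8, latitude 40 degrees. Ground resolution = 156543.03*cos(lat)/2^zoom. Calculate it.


res = 156543.03 * cos(40) / 2^8 = 156543.03 * 0.76604444 / 256 = 468.43 m/pixel

468.43 m/pixel


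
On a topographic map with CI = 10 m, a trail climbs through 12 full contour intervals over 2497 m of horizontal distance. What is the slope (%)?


elevation change = 12 * 10 = 120 m
slope = 120 / 2497 * 100 = 4.8%

4.8%


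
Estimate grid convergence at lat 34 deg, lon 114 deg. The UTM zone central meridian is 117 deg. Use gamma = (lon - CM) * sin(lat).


gamma = (114 - 117) * sin(34) = -3 * 0.559193 = -1.678 degrees

-1.678 degrees


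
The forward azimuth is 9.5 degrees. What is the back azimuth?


back azimuth = (9.5 + 180) mod 360 = 189.5 degrees

189.5 degrees


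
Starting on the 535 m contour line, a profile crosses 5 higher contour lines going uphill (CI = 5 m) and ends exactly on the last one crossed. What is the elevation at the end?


elevation = 535 + 5 * 5 = 560 m

560 m


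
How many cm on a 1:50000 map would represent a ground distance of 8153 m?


map_cm = 8153 * 100 / 50000 = 16.306 cm ≈ 16.31 cm

16.31 cm


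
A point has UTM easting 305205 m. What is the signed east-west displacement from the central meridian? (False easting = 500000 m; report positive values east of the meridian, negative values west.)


displacement = 305205 - 500000 = -194795 m

-194795 m


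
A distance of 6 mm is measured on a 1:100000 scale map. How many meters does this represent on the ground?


ground = 6 mm * 100000 / 1000 = 600.0 m

600.0 m


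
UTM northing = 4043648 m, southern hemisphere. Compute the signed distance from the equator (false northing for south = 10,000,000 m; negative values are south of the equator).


For southern: actual = 4043648 - 10000000 = -5956352 m

-5956352 m


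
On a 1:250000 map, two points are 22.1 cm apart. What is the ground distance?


ground = 22.1 cm * 250000 / 100 = 55250.0 m = 55.25 km

55.25 km


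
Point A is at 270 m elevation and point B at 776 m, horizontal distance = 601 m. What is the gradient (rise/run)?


gradient = (776 - 270) / 601 = 506 / 601 = 0.8419

0.8419


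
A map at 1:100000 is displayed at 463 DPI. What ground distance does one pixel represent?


pixel_cm = 2.54 / 463 ≈ 0.005486 cm
ground = pixel_cm * 100000 / 100 = 2.54 * 100000 / (463 * 100) = 254000 / 46300 ≈ 5.49 m

5.49 m


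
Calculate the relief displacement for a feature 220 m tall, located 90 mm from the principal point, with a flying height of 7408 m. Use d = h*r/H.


d = h * r / H = 220 * 90 / 7408 = 2.67 mm

2.67 mm


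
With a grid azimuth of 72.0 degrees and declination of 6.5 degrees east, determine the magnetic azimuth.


magnetic azimuth = grid azimuth - declination (east +ve)
mag_az = 72.0 - 6.5 = 65.5 degrees

65.5 degrees


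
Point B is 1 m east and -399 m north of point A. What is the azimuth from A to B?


az = atan2(1, -399) = 179.9 deg
adjusted to 0-360: 179.9 degrees

179.9 degrees


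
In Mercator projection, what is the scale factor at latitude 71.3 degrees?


SF = 1 / cos(71.3) = 1 / 0.320613 = 3.119

3.119


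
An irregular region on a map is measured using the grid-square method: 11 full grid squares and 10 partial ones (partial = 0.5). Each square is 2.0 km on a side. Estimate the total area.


effective squares = 11 + 10 * 0.5 = 16.0
area = 16.0 * 4.0 = 64.0 km^2

64.0 km^2


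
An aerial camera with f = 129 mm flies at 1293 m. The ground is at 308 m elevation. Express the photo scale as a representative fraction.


scale = f / (H - h) = 129 mm / 985 m = 129 / 985000 = 1:7636

1:7636


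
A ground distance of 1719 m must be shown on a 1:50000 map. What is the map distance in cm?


map_cm = 1719 * 100 / 50000 = 3.438 cm ≈ 3.44 cm

3.44 cm


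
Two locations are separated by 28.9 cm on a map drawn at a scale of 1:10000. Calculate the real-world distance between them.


ground = 28.9 cm * 10000 / 100 = 2890.0 m = 2.89 km

2.89 km


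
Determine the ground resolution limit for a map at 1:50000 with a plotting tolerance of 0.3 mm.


ground = 0.3 mm * 50000 / 1000 = 15.0 m

15.0 m


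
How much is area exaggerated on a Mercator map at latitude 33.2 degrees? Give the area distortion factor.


area_distortion = 1/cos^2(33.2) = 1.428

1.428


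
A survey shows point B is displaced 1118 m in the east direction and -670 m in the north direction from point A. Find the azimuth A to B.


az = atan2(1118, -670) = 120.9 deg
adjusted to 0-360: 120.9 degrees

120.9 degrees


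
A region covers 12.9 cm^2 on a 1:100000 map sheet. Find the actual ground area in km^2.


ground_area = 12.9 * (100000/100)^2 = 12900000.0 m^2 = 12.9 km^2

12.9 km^2


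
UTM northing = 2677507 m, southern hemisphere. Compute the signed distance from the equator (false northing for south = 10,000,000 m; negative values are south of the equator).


For southern: actual = 2677507 - 10000000 = -7322493 m

-7322493 m


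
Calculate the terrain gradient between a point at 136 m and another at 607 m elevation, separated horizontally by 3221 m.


gradient = (607 - 136) / 3221 = 471 / 3221 = 0.1462

0.1462


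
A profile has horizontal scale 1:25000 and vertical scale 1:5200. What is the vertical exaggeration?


VE = horizontal_scale / vertical_scale = 25000 / 5200 ≈ 4.8

4.8x


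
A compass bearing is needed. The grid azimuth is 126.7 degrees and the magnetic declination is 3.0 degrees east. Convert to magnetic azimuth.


magnetic azimuth = grid azimuth - declination (east +ve)
mag_az = 126.7 - 3.0 = 123.7 degrees

123.7 degrees


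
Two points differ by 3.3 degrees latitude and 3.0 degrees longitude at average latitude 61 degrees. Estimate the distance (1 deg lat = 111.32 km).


dlat_km = 3.3 * 111.32 = 367.356
dlon_km = 3.0 * 111.32 * cos(61) ≈ 161.907
dist = sqrt(367.356^2 + 161.907^2) ≈ 401.5 km

401.5 km


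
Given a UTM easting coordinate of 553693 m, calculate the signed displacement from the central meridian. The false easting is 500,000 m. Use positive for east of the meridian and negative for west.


displacement = 553693 - 500000 = 53693 m

53693 m


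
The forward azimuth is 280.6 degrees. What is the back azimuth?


back azimuth = (280.6 + 180) mod 360 = 100.6 degrees

100.6 degrees


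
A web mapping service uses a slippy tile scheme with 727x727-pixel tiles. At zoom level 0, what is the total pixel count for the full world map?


tiles per axis = 2^0 = 1
total tiles = 1^2 = 1
pixels per axis = 1 * 727 = 727
total pixels = 727^2 = 528529

528529 pixels


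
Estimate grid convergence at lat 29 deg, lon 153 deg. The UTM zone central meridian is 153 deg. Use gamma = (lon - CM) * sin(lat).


gamma = (153 - 153) * sin(29) = 0 * 0.48481 = 0.0 degrees

0.0 degrees


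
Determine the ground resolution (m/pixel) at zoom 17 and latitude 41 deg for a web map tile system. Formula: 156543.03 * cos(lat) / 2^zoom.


res = 156543.03 * cos(41) / 2^17 = 156543.03 * 0.75470958 / 131072 = 0.9 m/pixel

0.9 m/pixel


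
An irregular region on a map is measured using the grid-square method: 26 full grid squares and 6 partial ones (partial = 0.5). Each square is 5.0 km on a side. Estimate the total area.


effective squares = 26 + 6 * 0.5 = 29.0
area = 29.0 * 25.0 = 725.0 km^2

725.0 km^2


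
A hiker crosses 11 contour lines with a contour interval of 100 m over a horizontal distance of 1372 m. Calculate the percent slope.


elevation change = 11 * 100 = 1100 m
slope = 1100 / 1372 * 100 = 80.2%

80.2%


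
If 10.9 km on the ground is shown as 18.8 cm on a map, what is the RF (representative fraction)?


ground = 10.9 km = 1090000 cm; RF denominator = ground / map = 1090000 / 18.8 ≈ 57979; RF = 1:57979

1:57979


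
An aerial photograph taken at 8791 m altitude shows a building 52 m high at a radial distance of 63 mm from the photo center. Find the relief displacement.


d = h * r / H = 52 * 63 / 8791 = 0.37 mm

0.37 mm


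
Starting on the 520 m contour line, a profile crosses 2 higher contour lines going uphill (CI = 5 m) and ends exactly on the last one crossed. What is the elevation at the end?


elevation = 520 + 2 * 5 = 530 m

530 m


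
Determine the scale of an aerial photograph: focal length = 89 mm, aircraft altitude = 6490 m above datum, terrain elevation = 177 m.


scale = f / (H - h) = 89 mm / 6313 m = 89 / 6313000 = 1:70933

1:70933


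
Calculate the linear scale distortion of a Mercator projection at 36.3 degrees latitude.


SF = 1 / cos(36.3) = 1 / 0.805928 = 1.241

1.241


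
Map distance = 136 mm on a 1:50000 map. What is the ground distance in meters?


ground = 136 mm * 50000 / 1000 = 6800.0 m

6800.0 m


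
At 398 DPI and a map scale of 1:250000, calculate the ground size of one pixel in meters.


pixel_cm = 2.54 / 398 ≈ 0.006382 cm
ground = pixel_cm * 250000 / 100 = 2.54 * 250000 / (398 * 100) = 635000 / 39800 ≈ 15.95 m

15.95 m
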